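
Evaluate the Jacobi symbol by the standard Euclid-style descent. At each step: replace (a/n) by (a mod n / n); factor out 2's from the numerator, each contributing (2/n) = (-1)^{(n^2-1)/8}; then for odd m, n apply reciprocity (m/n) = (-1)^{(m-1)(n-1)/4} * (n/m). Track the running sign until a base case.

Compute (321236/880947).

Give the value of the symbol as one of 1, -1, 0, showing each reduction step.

321236 = 2^2·80309; (2/880947) = -1 since 880947 mod 8 = 3, so (321236/880947) = (-1)^2·(80309/880947); sign now +1
reciprocity: (80309/880947) = +1·(880947/80309) since 80309 mod 4 = 1, 880947 mod 4 = 3; sign now +1
(880947/80309) = (77857/80309)   [reduce mod 80309]
reciprocity: (77857/80309) = +1·(80309/77857) since 77857 mod 4 = 1, 80309 mod 4 = 1; sign now +1
(80309/77857) = (2452/77857)   [reduce mod 77857]
2452 = 2^2·613; (2/77857) = +1 since 77857 mod 8 = 1, so (2452/77857) = (+1)^2·(613/77857); sign now +1
reciprocity: (613/77857) = +1·(77857/613) since 613 mod 4 = 1, 77857 mod 4 = 1; sign now +1
(77857/613) = (6/613)   [reduce mod 613]
6 = 2^1·3; (2/613) = -1 since 613 mod 8 = 5, so (6/613) = (-1)^1·(3/613); sign now -1
reciprocity: (3/613) = +1·(613/3) since 3 mod 4 = 3, 613 mod 4 = 1; sign now -1
(613/3) = (1/3)   [reduce mod 3]
(1/3) = 1; final value = sign = -1

-1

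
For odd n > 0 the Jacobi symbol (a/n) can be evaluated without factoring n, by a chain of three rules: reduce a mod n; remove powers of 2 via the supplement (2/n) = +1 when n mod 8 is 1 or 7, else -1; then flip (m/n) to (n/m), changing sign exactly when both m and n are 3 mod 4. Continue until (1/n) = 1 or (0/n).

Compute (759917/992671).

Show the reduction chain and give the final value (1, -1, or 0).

1

flip (759917/992671) -> (992671/759917): both odd, 759917 mod 4 = 1, 992671 mod 4 = 3, so the flip contributes +1; sign now +1
(992671/759917): 992671 mod 759917 = 232754, so (992671/759917) = (232754/759917)
factor out 2^1: 232754 = 2^1·116377; with 759917 mod 8 = 5, (2/759917) = -1; sign now -1; continue with (116377/759917)
flip (116377/759917) -> (759917/116377): both odd, 116377 mod 4 = 1, 759917 mod 4 = 1, so the flip contributes +1; sign now -1
(759917/116377): 759917 mod 116377 = 61655, so (759917/116377) = (61655/116377)
flip (61655/116377) -> (116377/61655): both odd, 61655 mod 4 = 3, 116377 mod 4 = 1, so the flip contributes +1; sign now -1
(116377/61655): 116377 mod 61655 = 54722, so (116377/61655) = (54722/61655)
factor out 2^1: 54722 = 2^1·27361; with 61655 mod 8 = 7, (2/61655) = +1; sign now -1; continue with (27361/61655)
flip (27361/61655) -> (61655/27361): both odd, 27361 mod 4 = 1, 61655 mod 4 = 3, so the flip contributes +1; sign now -1
(61655/27361): 61655 mod 27361 = 6933, so (61655/27361) = (6933/27361)
flip (6933/27361) -> (27361/6933): both odd, 6933 mod 4 = 1, 27361 mod 4 = 1, so the flip contributes +1; sign now -1
(27361/6933): 27361 mod 6933 = 6562, so (27361/6933) = (6562/6933)
factor out 2^1: 6562 = 2^1·3281; with 6933 mod 8 = 5, (2/6933) = -1; sign now +1; continue with (3281/6933)
flip (3281/6933) -> (6933/3281): both odd, 3281 mod 4 = 1, 6933 mod 4 = 1, so the flip contributes +1; sign now +1
(6933/3281): 6933 mod 3281 = 371, so (6933/3281) = (371/3281)
flip (371/3281) -> (3281/371): both odd, 371 mod 4 = 3, 3281 mod 4 = 1, so the flip contributes +1; sign now +1
(3281/371): 3281 mod 371 = 313, so (3281/371) = (313/371)
flip (313/371) -> (371/313): both odd, 313 mod 4 = 1, 371 mod 4 = 3, so the flip contributes +1; sign now +1
(371/313): 371 mod 313 = 58, so (371/313) = (58/313)
factor out 2^1: 58 = 2^1·29; with 313 mod 8 = 1, (2/313) = +1; sign now +1; continue with (29/313)
flip (29/313) -> (313/29): both odd, 29 mod 4 = 1, 313 mod 4 = 1, so the flip contributes +1; sign now +1
(313/29): 313 mod 29 = 23, so (313/29) = (23/29)
flip (23/29) -> (29/23): both odd, 23 mod 4 = 3, 29 mod 4 = 1, so the flip contributes +1; sign now +1
(29/23): 29 mod 23 = 6, so (29/23) = (6/23)
factor out 2^1: 6 = 2^1·3; with 23 mod 8 = 7, (2/23) = +1; sign now +1; continue with (3/23)
flip (3/23) -> (23/3): both odd, 3 mod 4 = 3, 23 mod 4 = 3, so the flip contributes -1; sign now -1
(23/3): 23 mod 3 = 2, so (23/3) = (2/3)
factor out 2^1: 2 = 2^1·1; with 3 mod 8 = 3, (2/3) = -1; sign now +1; continue with (1/3)
reached (1/3) = 1, so the symbol is +1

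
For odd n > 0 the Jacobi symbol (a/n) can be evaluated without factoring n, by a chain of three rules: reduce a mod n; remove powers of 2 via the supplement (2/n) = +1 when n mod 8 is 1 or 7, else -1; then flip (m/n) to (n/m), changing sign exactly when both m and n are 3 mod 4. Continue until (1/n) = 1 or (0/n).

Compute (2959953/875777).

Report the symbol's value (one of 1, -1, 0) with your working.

-1

(2959953/875777) = (332622/875777)   [reduce mod 875777]
332622 = 2^1·166311; (2/875777) = +1 since 875777 mod 8 = 1, so (332622/875777) = (+1)^1·(166311/875777); sign now +1
reciprocity: (166311/875777) = +1·(875777/166311) since 166311 mod 4 = 3, 875777 mod 4 = 1; sign now +1
(875777/166311) = (44222/166311)   [reduce mod 166311]
44222 = 2^1·22111; (2/166311) = +1 since 166311 mod 8 = 7, so (44222/166311) = (+1)^1·(22111/166311); sign now +1
reciprocity: (22111/166311) = -1·(166311/22111) since 22111 mod 4 = 3, 166311 mod 4 = 3; sign now -1
(166311/22111) = (11534/22111)   [reduce mod 22111]
11534 = 2^1·5767; (2/22111) = +1 since 22111 mod 8 = 7, so (11534/22111) = (+1)^1·(5767/22111); sign now -1
reciprocity: (5767/22111) = -1·(22111/5767) since 5767 mod 4 = 3, 22111 mod 4 = 3; sign now +1
(22111/5767) = (4810/5767)   [reduce mod 5767]
4810 = 2^1·2405; (2/5767) = +1 since 5767 mod 8 = 7, so (4810/5767) = (+1)^1·(2405/5767); sign now +1
reciprocity: (2405/5767) = +1·(5767/2405) since 2405 mod 4 = 1, 5767 mod 4 = 3; sign now +1
(5767/2405) = (957/2405)   [reduce mod 2405]
reciprocity: (957/2405) = +1·(2405/957) since 957 mod 4 = 1, 2405 mod 4 = 1; sign now +1
(2405/957) = (491/957)   [reduce mod 957]
reciprocity: (491/957) = +1·(957/491) since 491 mod 4 = 3, 957 mod 4 = 1; sign now +1
(957/491) = (466/491)   [reduce mod 491]
466 = 2^1·233; (2/491) = -1 since 491 mod 8 = 3, so (466/491) = (-1)^1·(233/491); sign now -1
reciprocity: (233/491) = +1·(491/233) since 233 mod 4 = 1, 491 mod 4 = 3; sign now -1
(491/233) = (25/233)   [reduce mod 233]
reciprocity: (25/233) = +1·(233/25) since 25 mod 4 = 1, 233 mod 4 = 1; sign now -1
(233/25) = (8/25)   [reduce mod 25]
8 = 2^3·1; (2/25) = +1 since 25 mod 8 = 1, so (8/25) = (+1)^3·(1/25); sign now -1
(1/25) = 1; final value = sign = -1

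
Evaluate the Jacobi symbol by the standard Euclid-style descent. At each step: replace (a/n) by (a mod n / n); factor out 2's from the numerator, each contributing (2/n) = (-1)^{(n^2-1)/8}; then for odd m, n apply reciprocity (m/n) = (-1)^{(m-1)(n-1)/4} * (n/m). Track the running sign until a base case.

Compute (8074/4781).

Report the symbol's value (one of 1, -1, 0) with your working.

-1

(8074/4781): 8074 mod 4781 = 3293, so (8074/4781) = (3293/4781)
flip (3293/4781) -> (4781/3293): both odd, 3293 mod 4 = 1, 4781 mod 4 = 1, so the flip contributes +1; sign now +1
(4781/3293): 4781 mod 3293 = 1488, so (4781/3293) = (1488/3293)
factor out 2^4: 1488 = 2^4·93; with 3293 mod 8 = 5, (2/3293) = -1; sign now +1; continue with (93/3293)
flip (93/3293) -> (3293/93): both odd, 93 mod 4 = 1, 3293 mod 4 = 1, so the flip contributes +1; sign now +1
(3293/93): 3293 mod 93 = 38, so (3293/93) = (38/93)
factor out 2^1: 38 = 2^1·19; with 93 mod 8 = 5, (2/93) = -1; sign now -1; continue with (19/93)
flip (19/93) -> (93/19): both odd, 19 mod 4 = 3, 93 mod 4 = 1, so the flip contributes +1; sign now -1
(93/19): 93 mod 19 = 17, so (93/19) = (17/19)
flip (17/19) -> (19/17): both odd, 17 mod 4 = 1, 19 mod 4 = 3, so the flip contributes +1; sign now -1
(19/17): 19 mod 17 = 2, so (19/17) = (2/17)
factor out 2^1: 2 = 2^1·1; with 17 mod 8 = 1, (2/17) = +1; sign now -1; continue with (1/17)
reached (1/17) = 1, so the symbol is -1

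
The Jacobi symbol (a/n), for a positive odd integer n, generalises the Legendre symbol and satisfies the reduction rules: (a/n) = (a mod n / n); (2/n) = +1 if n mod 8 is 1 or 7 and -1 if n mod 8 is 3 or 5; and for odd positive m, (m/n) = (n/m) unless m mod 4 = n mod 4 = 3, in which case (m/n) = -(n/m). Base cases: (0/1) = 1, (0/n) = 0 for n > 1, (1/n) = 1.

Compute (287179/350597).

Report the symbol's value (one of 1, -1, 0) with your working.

reciprocity: (287179/350597) = +1·(350597/287179) since 287179 mod 4 = 3, 350597 mod 4 = 1; sign now +1
(350597/287179) = (63418/287179)   [reduce mod 287179]
63418 = 2^1·31709; (2/287179) = -1 since 287179 mod 8 = 3, so (63418/287179) = (-1)^1·(31709/287179); sign now -1
reciprocity: (31709/287179) = +1·(287179/31709) since 31709 mod 4 = 1, 287179 mod 4 = 3; sign now -1
(287179/31709) = (1798/31709)   [reduce mod 31709]
1798 = 2^1·899; (2/31709) = -1 since 31709 mod 8 = 5, so (1798/31709) = (-1)^1·(899/31709); sign now +1
reciprocity: (899/31709) = +1·(31709/899) since 899 mod 4 = 3, 31709 mod 4 = 1; sign now +1
(31709/899) = (244/899)   [reduce mod 899]
244 = 2^2·61; (2/899) = -1 since 899 mod 8 = 3, so (244/899) = (-1)^2·(61/899); sign now +1
reciprocity: (61/899) = +1·(899/61) since 61 mod 4 = 1, 899 mod 4 = 3; sign now +1
(899/61) = (45/61)   [reduce mod 61]
reciprocity: (45/61) = +1·(61/45) since 45 mod 4 = 1, 61 mod 4 = 1; sign now +1
(61/45) = (16/45)   [reduce mod 45]
16 = 2^4·1; (2/45) = -1 since 45 mod 8 = 5, so (16/45) = (-1)^4·(1/45); sign now +1
(1/45) = 1; final value = sign = +1

1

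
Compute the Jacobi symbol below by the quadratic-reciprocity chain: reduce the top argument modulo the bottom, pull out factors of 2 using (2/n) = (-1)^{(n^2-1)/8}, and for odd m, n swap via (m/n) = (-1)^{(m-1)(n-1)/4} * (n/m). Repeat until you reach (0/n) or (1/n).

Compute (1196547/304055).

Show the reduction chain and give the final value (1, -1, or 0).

-1

(1196547/304055) = (284382/304055)   [reduce mod 304055]
284382 = 2^1·142191; (2/304055) = +1 since 304055 mod 8 = 7, so (284382/304055) = (+1)^1·(142191/304055); sign now +1
reciprocity: (142191/304055) = -1·(304055/142191) since 142191 mod 4 = 3, 304055 mod 4 = 3; sign now -1
(304055/142191) = (19673/142191)   [reduce mod 142191]
reciprocity: (19673/142191) = +1·(142191/19673) since 19673 mod 4 = 1, 142191 mod 4 = 3; sign now -1
(142191/19673) = (4480/19673)   [reduce mod 19673]
4480 = 2^7·35; (2/19673) = +1 since 19673 mod 8 = 1, so (4480/19673) = (+1)^7·(35/19673); sign now -1
reciprocity: (35/19673) = +1·(19673/35) since 35 mod 4 = 3, 19673 mod 4 = 1; sign now -1
(19673/35) = (3/35)   [reduce mod 35]
reciprocity: (3/35) = -1·(35/3) since 3 mod 4 = 3, 35 mod 4 = 3; sign now +1
(35/3) = (2/3)   [reduce mod 3]
2 = 2^1·1; (2/3) = -1 since 3 mod 8 = 3, so (2/3) = (-1)^1·(1/3); sign now -1
(1/3) = 1; final value = sign = -1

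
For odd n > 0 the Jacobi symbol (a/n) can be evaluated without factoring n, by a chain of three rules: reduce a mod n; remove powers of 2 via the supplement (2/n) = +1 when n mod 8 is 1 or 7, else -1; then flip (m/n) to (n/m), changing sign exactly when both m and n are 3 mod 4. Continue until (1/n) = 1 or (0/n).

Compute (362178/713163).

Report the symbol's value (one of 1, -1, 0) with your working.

0

factor out 2^1: 362178 = 2^1·181089; with 713163 mod 8 = 3, (2/713163) = -1; sign now -1; continue with (181089/713163)
flip (181089/713163) -> (713163/181089): both odd, 181089 mod 4 = 1, 713163 mod 4 = 3, so the flip contributes +1; sign now -1
(713163/181089): 713163 mod 181089 = 169896, so (713163/181089) = (169896/181089)
factor out 2^3: 169896 = 2^3·21237; with 181089 mod 8 = 1, (2/181089) = +1; sign now -1; continue with (21237/181089)
flip (21237/181089) -> (181089/21237): both odd, 21237 mod 4 = 1, 181089 mod 4 = 1, so the flip contributes +1; sign now -1
(181089/21237): 181089 mod 21237 = 11193, so (181089/21237) = (11193/21237)
flip (11193/21237) -> (21237/11193): both odd, 11193 mod 4 = 1, 21237 mod 4 = 1, so the flip contributes +1; sign now -1
(21237/11193): 21237 mod 11193 = 10044, so (21237/11193) = (10044/11193)
factor out 2^2: 10044 = 2^2·2511; with 11193 mod 8 = 1, (2/11193) = +1; sign now -1; continue with (2511/11193)
flip (2511/11193) -> (11193/2511): both odd, 2511 mod 4 = 3, 11193 mod 4 = 1, so the flip contributes +1; sign now -1
(11193/2511): 11193 mod 2511 = 1149, so (11193/2511) = (1149/2511)
flip (1149/2511) -> (2511/1149): both odd, 1149 mod 4 = 1, 2511 mod 4 = 3, so the flip contributes +1; sign now -1
(2511/1149): 2511 mod 1149 = 213, so (2511/1149) = (213/1149)
flip (213/1149) -> (1149/213): both odd, 213 mod 4 = 1, 1149 mod 4 = 1, so the flip contributes +1; sign now -1
(1149/213): 1149 mod 213 = 84, so (1149/213) = (84/213)
factor out 2^2: 84 = 2^2·21; with 213 mod 8 = 5, (2/213) = -1; sign now -1; continue with (21/213)
flip (21/213) -> (213/21): both odd, 21 mod 4 = 1, 213 mod 4 = 1, so the flip contributes +1; sign now -1
(213/21): 213 mod 21 = 3, so (213/21) = (3/21)
flip (3/21) -> (21/3): both odd, 3 mod 4 = 3, 21 mod 4 = 1, so the flip contributes +1; sign now -1
(21/3): 21 mod 3 = 0, so (21/3) = (0/3)
reached (0/3); gcd(a, n) > 1, so (0/3) = 0 and the symbol is 0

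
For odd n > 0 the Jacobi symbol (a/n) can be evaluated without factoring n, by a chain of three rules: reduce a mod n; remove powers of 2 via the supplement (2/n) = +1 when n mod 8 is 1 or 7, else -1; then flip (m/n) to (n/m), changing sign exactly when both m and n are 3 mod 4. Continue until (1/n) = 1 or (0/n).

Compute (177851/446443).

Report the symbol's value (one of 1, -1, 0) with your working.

reciprocity: (177851/446443) = -1·(446443/177851) since 177851 mod 4 = 3, 446443 mod 4 = 3; sign now -1
(446443/177851) = (90741/177851)   [reduce mod 177851]
reciprocity: (90741/177851) = +1·(177851/90741) since 90741 mod 4 = 1, 177851 mod 4 = 3; sign now -1
(177851/90741) = (87110/90741)   [reduce mod 90741]
87110 = 2^1·43555; (2/90741) = -1 since 90741 mod 8 = 5, so (87110/90741) = (-1)^1·(43555/90741); sign now +1
reciprocity: (43555/90741) = +1·(90741/43555) since 43555 mod 4 = 3, 90741 mod 4 = 1; sign now +1
(90741/43555) = (3631/43555)   [reduce mod 43555]
reciprocity: (3631/43555) = -1·(43555/3631) since 3631 mod 4 = 3, 43555 mod 4 = 3; sign now -1
(43555/3631) = (3614/3631)   [reduce mod 3631]
3614 = 2^1·1807; (2/3631) = +1 since 3631 mod 8 = 7, so (3614/3631) = (+1)^1·(1807/3631); sign now -1
reciprocity: (1807/3631) = -1·(3631/1807) since 1807 mod 4 = 3, 3631 mod 4 = 3; sign now +1
(3631/1807) = (17/1807)   [reduce mod 1807]
reciprocity: (17/1807) = +1·(1807/17) since 17 mod 4 = 1, 1807 mod 4 = 3; sign now +1
(1807/17) = (5/17)   [reduce mod 17]
reciprocity: (5/17) = +1·(17/5) since 5 mod 4 = 1, 17 mod 4 = 1; sign now +1
(17/5) = (2/5)   [reduce mod 5]
2 = 2^1·1; (2/5) = -1 since 5 mod 8 = 5, so (2/5) = (-1)^1·(1/5); sign now -1
(1/5) = 1; final value = sign = -1

-1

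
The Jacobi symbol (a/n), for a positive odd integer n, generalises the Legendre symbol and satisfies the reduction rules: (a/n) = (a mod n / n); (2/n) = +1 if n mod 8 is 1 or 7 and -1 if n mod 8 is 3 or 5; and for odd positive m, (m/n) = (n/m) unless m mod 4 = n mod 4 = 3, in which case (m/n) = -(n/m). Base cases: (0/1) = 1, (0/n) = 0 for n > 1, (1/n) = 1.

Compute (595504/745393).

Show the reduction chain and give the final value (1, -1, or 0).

1

595504 = 2^4·37219; (2/745393) = +1 since 745393 mod 8 = 1, so (595504/745393) = (+1)^4·(37219/745393); sign now +1
reciprocity: (37219/745393) = +1·(745393/37219) since 37219 mod 4 = 3, 745393 mod 4 = 1; sign now +1
(745393/37219) = (1013/37219)   [reduce mod 37219]
reciprocity: (1013/37219) = +1·(37219/1013) since 1013 mod 4 = 1, 37219 mod 4 = 3; sign now +1
(37219/1013) = (751/1013)   [reduce mod 1013]
reciprocity: (751/1013) = +1·(1013/751) since 751 mod 4 = 3, 1013 mod 4 = 1; sign now +1
(1013/751) = (262/751)   [reduce mod 751]
262 = 2^1·131; (2/751) = +1 since 751 mod 8 = 7, so (262/751) = (+1)^1·(131/751); sign now +1
reciprocity: (131/751) = -1·(751/131) since 131 mod 4 = 3, 751 mod 4 = 3; sign now -1
(751/131) = (96/131)   [reduce mod 131]
96 = 2^5·3; (2/131) = -1 since 131 mod 8 = 3, so (96/131) = (-1)^5·(3/131); sign now +1
reciprocity: (3/131) = -1·(131/3) since 3 mod 4 = 3, 131 mod 4 = 3; sign now -1
(131/3) = (2/3)   [reduce mod 3]
2 = 2^1·1; (2/3) = -1 since 3 mod 8 = 3, so (2/3) = (-1)^1·(1/3); sign now +1
(1/3) = 1; final value = sign = +1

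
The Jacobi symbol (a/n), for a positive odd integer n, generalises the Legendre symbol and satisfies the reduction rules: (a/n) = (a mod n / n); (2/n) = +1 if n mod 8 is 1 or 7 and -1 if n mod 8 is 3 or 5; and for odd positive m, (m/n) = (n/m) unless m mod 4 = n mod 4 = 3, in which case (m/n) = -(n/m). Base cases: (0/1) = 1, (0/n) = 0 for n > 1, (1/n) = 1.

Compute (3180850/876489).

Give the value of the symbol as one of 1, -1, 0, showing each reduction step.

-1

(3180850/876489) = (551383/876489)   [reduce mod 876489]
reciprocity: (551383/876489) = +1·(876489/551383) since 551383 mod 4 = 3, 876489 mod 4 = 1; sign now +1
(876489/551383) = (325106/551383)   [reduce mod 551383]
325106 = 2^1·162553; (2/551383) = +1 since 551383 mod 8 = 7, so (325106/551383) = (+1)^1·(162553/551383); sign now +1
reciprocity: (162553/551383) = +1·(551383/162553) since 162553 mod 4 = 1, 551383 mod 4 = 3; sign now +1
(551383/162553) = (63724/162553)   [reduce mod 162553]
63724 = 2^2·15931; (2/162553) = +1 since 162553 mod 8 = 1, so (63724/162553) = (+1)^2·(15931/162553); sign now +1
reciprocity: (15931/162553) = +1·(162553/15931) since 15931 mod 4 = 3, 162553 mod 4 = 1; sign now +1
(162553/15931) = (3243/15931)   [reduce mod 15931]
reciprocity: (3243/15931) = -1·(15931/3243) since 3243 mod 4 = 3, 15931 mod 4 = 3; sign now -1
(15931/3243) = (2959/3243)   [reduce mod 3243]
reciprocity: (2959/3243) = -1·(3243/2959) since 2959 mod 4 = 3, 3243 mod 4 = 3; sign now +1
(3243/2959) = (284/2959)   [reduce mod 2959]
284 = 2^2·71; (2/2959) = +1 since 2959 mod 8 = 7, so (284/2959) = (+1)^2·(71/2959); sign now +1
reciprocity: (71/2959) = -1·(2959/71) since 71 mod 4 = 3, 2959 mod 4 = 3; sign now -1
(2959/71) = (48/71)   [reduce mod 71]
48 = 2^4·3; (2/71) = +1 since 71 mod 8 = 7, so (48/71) = (+1)^4·(3/71); sign now -1
reciprocity: (3/71) = -1·(71/3) since 3 mod 4 = 3, 71 mod 4 = 3; sign now +1
(71/3) = (2/3)   [reduce mod 3]
2 = 2^1·1; (2/3) = -1 since 3 mod 8 = 3, so (2/3) = (-1)^1·(1/3); sign now -1
(1/3) = 1; final value = sign = -1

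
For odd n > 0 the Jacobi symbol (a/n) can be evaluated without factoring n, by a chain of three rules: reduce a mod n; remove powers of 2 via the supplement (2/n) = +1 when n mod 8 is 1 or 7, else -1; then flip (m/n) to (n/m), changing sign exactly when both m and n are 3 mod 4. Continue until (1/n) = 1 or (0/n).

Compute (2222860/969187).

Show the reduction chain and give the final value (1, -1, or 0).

-1

(2222860/969187) = (284486/969187)   [reduce mod 969187]
284486 = 2^1·142243; (2/969187) = -1 since 969187 mod 8 = 3, so (284486/969187) = (-1)^1·(142243/969187); sign now -1
reciprocity: (142243/969187) = -1·(969187/142243) since 142243 mod 4 = 3, 969187 mod 4 = 3; sign now +1
(969187/142243) = (115729/142243)   [reduce mod 142243]
reciprocity: (115729/142243) = +1·(142243/115729) since 115729 mod 4 = 1, 142243 mod 4 = 3; sign now +1
(142243/115729) = (26514/115729)   [reduce mod 115729]
26514 = 2^1·13257; (2/115729) = +1 since 115729 mod 8 = 1, so (26514/115729) = (+1)^1·(13257/115729); sign now +1
reciprocity: (13257/115729) = +1·(115729/13257) since 13257 mod 4 = 1, 115729 mod 4 = 1; sign now +1
(115729/13257) = (9673/13257)   [reduce mod 13257]
reciprocity: (9673/13257) = +1·(13257/9673) since 9673 mod 4 = 1, 13257 mod 4 = 1; sign now +1
(13257/9673) = (3584/9673)   [reduce mod 9673]
3584 = 2^9·7; (2/9673) = +1 since 9673 mod 8 = 1, so (3584/9673) = (+1)^9·(7/9673); sign now +1
reciprocity: (7/9673) = +1·(9673/7) since 7 mod 4 = 3, 9673 mod 4 = 1; sign now +1
(9673/7) = (6/7)   [reduce mod 7]
6 = 2^1·3; (2/7) = +1 since 7 mod 8 = 7, so (6/7) = (+1)^1·(3/7); sign now +1
reciprocity: (3/7) = -1·(7/3) since 3 mod 4 = 3, 7 mod 4 = 3; sign now -1
(7/3) = (1/3)   [reduce mod 3]
(1/3) = 1; final value = sign = -1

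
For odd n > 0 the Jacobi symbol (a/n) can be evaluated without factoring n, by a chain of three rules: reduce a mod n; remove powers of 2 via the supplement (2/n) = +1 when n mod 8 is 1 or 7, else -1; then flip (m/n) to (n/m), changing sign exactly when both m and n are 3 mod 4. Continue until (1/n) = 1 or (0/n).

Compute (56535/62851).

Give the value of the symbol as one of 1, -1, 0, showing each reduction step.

-1

reciprocity: (56535/62851) = -1·(62851/56535) since 56535 mod 4 = 3, 62851 mod 4 = 3; sign now -1
(62851/56535) = (6316/56535)   [reduce mod 56535]
6316 = 2^2·1579; (2/56535) = +1 since 56535 mod 8 = 7, so (6316/56535) = (+1)^2·(1579/56535); sign now -1
reciprocity: (1579/56535) = -1·(56535/1579) since 1579 mod 4 = 3, 56535 mod 4 = 3; sign now +1
(56535/1579) = (1270/1579)   [reduce mod 1579]
1270 = 2^1·635; (2/1579) = -1 since 1579 mod 8 = 3, so (1270/1579) = (-1)^1·(635/1579); sign now -1
reciprocity: (635/1579) = -1·(1579/635) since 635 mod 4 = 3, 1579 mod 4 = 3; sign now +1
(1579/635) = (309/635)   [reduce mod 635]
reciprocity: (309/635) = +1·(635/309) since 309 mod 4 = 1, 635 mod 4 = 3; sign now +1
(635/309) = (17/309)   [reduce mod 309]
reciprocity: (17/309) = +1·(309/17) since 17 mod 4 = 1, 309 mod 4 = 1; sign now +1
(309/17) = (3/17)   [reduce mod 17]
reciprocity: (3/17) = +1·(17/3) since 3 mod 4 = 3, 17 mod 4 = 1; sign now +1
(17/3) = (2/3)   [reduce mod 3]
2 = 2^1·1; (2/3) = -1 since 3 mod 8 = 3, so (2/3) = (-1)^1·(1/3); sign now -1
(1/3) = 1; final value = sign = -1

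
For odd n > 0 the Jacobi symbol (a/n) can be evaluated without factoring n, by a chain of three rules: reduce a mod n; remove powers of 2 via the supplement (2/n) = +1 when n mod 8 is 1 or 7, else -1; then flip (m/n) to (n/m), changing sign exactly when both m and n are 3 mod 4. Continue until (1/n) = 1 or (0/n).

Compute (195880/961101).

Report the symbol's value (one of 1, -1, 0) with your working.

factor out 2^3: 195880 = 2^3·24485; with 961101 mod 8 = 5, (2/961101) = -1; sign now -1; continue with (24485/961101)
flip (24485/961101) -> (961101/24485): both odd, 24485 mod 4 = 1, 961101 mod 4 = 1, so the flip contributes +1; sign now -1
(961101/24485): 961101 mod 24485 = 6186, so (961101/24485) = (6186/24485)
factor out 2^1: 6186 = 2^1·3093; with 24485 mod 8 = 5, (2/24485) = -1; sign now +1; continue with (3093/24485)
flip (3093/24485) -> (24485/3093): both odd, 3093 mod 4 = 1, 24485 mod 4 = 1, so the flip contributes +1; sign now +1
(24485/3093): 24485 mod 3093 = 2834, so (24485/3093) = (2834/3093)
factor out 2^1: 2834 = 2^1·1417; with 3093 mod 8 = 5, (2/3093) = -1; sign now -1; continue with (1417/3093)
flip (1417/3093) -> (3093/1417): both odd, 1417 mod 4 = 1, 3093 mod 4 = 1, so the flip contributes +1; sign now -1
(3093/1417): 3093 mod 1417 = 259, so (3093/1417) = (259/1417)
flip (259/1417) -> (1417/259): both odd, 259 mod 4 = 3, 1417 mod 4 = 1, so the flip contributes +1; sign now -1
(1417/259): 1417 mod 259 = 122, so (1417/259) = (122/259)
factor out 2^1: 122 = 2^1·61; with 259 mod 8 = 3, (2/259) = -1; sign now +1; continue with (61/259)
flip (61/259) -> (259/61): both odd, 61 mod 4 = 1, 259 mod 4 = 3, so the flip contributes +1; sign now +1
(259/61): 259 mod 61 = 15, so (259/61) = (15/61)
flip (15/61) -> (61/15): both odd, 15 mod 4 = 3, 61 mod 4 = 1, so the flip contributes +1; sign now +1
(61/15): 61 mod 15 = 1, so (61/15) = (1/15)
reached (1/15) = 1, so the symbol is +1

1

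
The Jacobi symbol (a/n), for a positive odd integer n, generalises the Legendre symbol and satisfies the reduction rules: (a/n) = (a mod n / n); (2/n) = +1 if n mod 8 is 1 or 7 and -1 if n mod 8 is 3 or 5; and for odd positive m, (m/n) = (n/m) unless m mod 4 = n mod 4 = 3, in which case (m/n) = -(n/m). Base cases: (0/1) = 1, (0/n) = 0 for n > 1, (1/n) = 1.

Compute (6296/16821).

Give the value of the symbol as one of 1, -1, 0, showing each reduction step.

-1

6296 = 2^3·787; (2/16821) = -1 since 16821 mod 8 = 5, so (6296/16821) = (-1)^3·(787/16821); sign now -1
reciprocity: (787/16821) = +1·(16821/787) since 787 mod 4 = 3, 16821 mod 4 = 1; sign now -1
(16821/787) = (294/787)   [reduce mod 787]
294 = 2^1·147; (2/787) = -1 since 787 mod 8 = 3, so (294/787) = (-1)^1·(147/787); sign now +1
reciprocity: (147/787) = -1·(787/147) since 147 mod 4 = 3, 787 mod 4 = 3; sign now -1
(787/147) = (52/147)   [reduce mod 147]
52 = 2^2·13; (2/147) = -1 since 147 mod 8 = 3, so (52/147) = (-1)^2·(13/147); sign now -1
reciprocity: (13/147) = +1·(147/13) since 13 mod 4 = 1, 147 mod 4 = 3; sign now -1
(147/13) = (4/13)   [reduce mod 13]
4 = 2^2·1; (2/13) = -1 since 13 mod 8 = 5, so (4/13) = (-1)^2·(1/13); sign now -1
(1/13) = 1; final value = sign = -1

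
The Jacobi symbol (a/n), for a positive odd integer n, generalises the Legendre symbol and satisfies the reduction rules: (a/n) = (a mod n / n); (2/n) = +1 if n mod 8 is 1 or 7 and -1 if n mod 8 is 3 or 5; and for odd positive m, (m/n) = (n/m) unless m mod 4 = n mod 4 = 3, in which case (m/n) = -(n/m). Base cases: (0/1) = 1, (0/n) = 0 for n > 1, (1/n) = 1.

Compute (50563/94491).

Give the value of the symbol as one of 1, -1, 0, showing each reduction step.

reciprocity: (50563/94491) = -1·(94491/50563) since 50563 mod 4 = 3, 94491 mod 4 = 3; sign now -1
(94491/50563) = (43928/50563)   [reduce mod 50563]
43928 = 2^3·5491; (2/50563) = -1 since 50563 mod 8 = 3, so (43928/50563) = (-1)^3·(5491/50563); sign now +1
reciprocity: (5491/50563) = -1·(50563/5491) since 5491 mod 4 = 3, 50563 mod 4 = 3; sign now -1
(50563/5491) = (1144/5491)   [reduce mod 5491]
1144 = 2^3·143; (2/5491) = -1 since 5491 mod 8 = 3, so (1144/5491) = (-1)^3·(143/5491); sign now +1
reciprocity: (143/5491) = -1·(5491/143) since 143 mod 4 = 3, 5491 mod 4 = 3; sign now -1
(5491/143) = (57/143)   [reduce mod 143]
reciprocity: (57/143) = +1·(143/57) since 57 mod 4 = 1, 143 mod 4 = 3; sign now -1
(143/57) = (29/57)   [reduce mod 57]
reciprocity: (29/57) = +1·(57/29) since 29 mod 4 = 1, 57 mod 4 = 1; sign now -1
(57/29) = (28/29)   [reduce mod 29]
28 = 2^2·7; (2/29) = -1 since 29 mod 8 = 5, so (28/29) = (-1)^2·(7/29); sign now -1
reciprocity: (7/29) = +1·(29/7) since 7 mod 4 = 3, 29 mod 4 = 1; sign now -1
(29/7) = (1/7)   [reduce mod 7]
(1/7) = 1; final value = sign = -1

-1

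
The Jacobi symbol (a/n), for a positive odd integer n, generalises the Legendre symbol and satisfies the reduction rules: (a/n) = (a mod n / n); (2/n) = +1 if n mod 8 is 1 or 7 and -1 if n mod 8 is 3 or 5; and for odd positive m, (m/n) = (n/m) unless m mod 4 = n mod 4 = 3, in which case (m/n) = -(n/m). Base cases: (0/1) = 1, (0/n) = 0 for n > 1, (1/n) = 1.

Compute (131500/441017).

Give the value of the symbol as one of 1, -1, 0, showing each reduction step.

factor out 2^2: 131500 = 2^2·32875; with 441017 mod 8 = 1, (2/441017) = +1; sign now +1; continue with (32875/441017)
flip (32875/441017) -> (441017/32875): both odd, 32875 mod 4 = 3, 441017 mod 4 = 1, so the flip contributes +1; sign now +1
(441017/32875): 441017 mod 32875 = 13642, so (441017/32875) = (13642/32875)
factor out 2^1: 13642 = 2^1·6821; with 32875 mod 8 = 3, (2/32875) = -1; sign now -1; continue with (6821/32875)
flip (6821/32875) -> (32875/6821): both odd, 6821 mod 4 = 1, 32875 mod 4 = 3, so the flip contributes +1; sign now -1
(32875/6821): 32875 mod 6821 = 5591, so (32875/6821) = (5591/6821)
flip (5591/6821) -> (6821/5591): both odd, 5591 mod 4 = 3, 6821 mod 4 = 1, so the flip contributes +1; sign now -1
(6821/5591): 6821 mod 5591 = 1230, so (6821/5591) = (1230/5591)
factor out 2^1: 1230 = 2^1·615; with 5591 mod 8 = 7, (2/5591) = +1; sign now -1; continue with (615/5591)
flip (615/5591) -> (5591/615): both odd, 615 mod 4 = 3, 5591 mod 4 = 3, so the flip contributes -1; sign now +1
(5591/615): 5591 mod 615 = 56, so (5591/615) = (56/615)
factor out 2^3: 56 = 2^3·7; with 615 mod 8 = 7, (2/615) = +1; sign now +1; continue with (7/615)
flip (7/615) -> (615/7): both odd, 7 mod 4 = 3, 615 mod 4 = 3, so the flip contributes -1; sign now -1
(615/7): 615 mod 7 = 6, so (615/7) = (6/7)
factor out 2^1: 6 = 2^1·3; with 7 mod 8 = 7, (2/7) = +1; sign now -1; continue with (3/7)
flip (3/7) -> (7/3): both odd, 3 mod 4 = 3, 7 mod 4 = 3, so the flip contributes -1; sign now +1
(7/3): 7 mod 3 = 1, so (7/3) = (1/3)
reached (1/3) = 1, so the symbol is +1

1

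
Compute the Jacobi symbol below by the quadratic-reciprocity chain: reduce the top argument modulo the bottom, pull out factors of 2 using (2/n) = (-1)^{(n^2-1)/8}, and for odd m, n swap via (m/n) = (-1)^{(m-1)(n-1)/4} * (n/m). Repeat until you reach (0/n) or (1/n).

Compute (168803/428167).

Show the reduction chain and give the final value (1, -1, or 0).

reciprocity: (168803/428167) = -1·(428167/168803) since 168803 mod 4 = 3, 428167 mod 4 = 3; sign now -1
(428167/168803) = (90561/168803)   [reduce mod 168803]
reciprocity: (90561/168803) = +1·(168803/90561) since 90561 mod 4 = 1, 168803 mod 4 = 3; sign now -1
(168803/90561) = (78242/90561)   [reduce mod 90561]
78242 = 2^1·39121; (2/90561) = +1 since 90561 mod 8 = 1, so (78242/90561) = (+1)^1·(39121/90561); sign now -1
reciprocity: (39121/90561) = +1·(90561/39121) since 39121 mod 4 = 1, 90561 mod 4 = 1; sign now -1
(90561/39121) = (12319/39121)   [reduce mod 39121]
reciprocity: (12319/39121) = +1·(39121/12319) since 12319 mod 4 = 3, 39121 mod 4 = 1; sign now -1
(39121/12319) = (2164/12319)   [reduce mod 12319]
2164 = 2^2·541; (2/12319) = +1 since 12319 mod 8 = 7, so (2164/12319) = (+1)^2·(541/12319); sign now -1
reciprocity: (541/12319) = +1·(12319/541) since 541 mod 4 = 1, 12319 mod 4 = 3; sign now -1
(12319/541) = (417/541)   [reduce mod 541]
reciprocity: (417/541) = +1·(541/417) since 417 mod 4 = 1, 541 mod 4 = 1; sign now -1
(541/417) = (124/417)   [reduce mod 417]
124 = 2^2·31; (2/417) = +1 since 417 mod 8 = 1, so (124/417) = (+1)^2·(31/417); sign now -1
reciprocity: (31/417) = +1·(417/31) since 31 mod 4 = 3, 417 mod 4 = 1; sign now -1
(417/31) = (14/31)   [reduce mod 31]
14 = 2^1·7; (2/31) = +1 since 31 mod 8 = 7, so (14/31) = (+1)^1·(7/31); sign now -1
reciprocity: (7/31) = -1·(31/7) since 7 mod 4 = 3, 31 mod 4 = 3; sign now +1
(31/7) = (3/7)   [reduce mod 7]
reciprocity: (3/7) = -1·(7/3) since 3 mod 4 = 3, 7 mod 4 = 3; sign now -1
(7/3) = (1/3)   [reduce mod 3]
(1/3) = 1; final value = sign = -1

-1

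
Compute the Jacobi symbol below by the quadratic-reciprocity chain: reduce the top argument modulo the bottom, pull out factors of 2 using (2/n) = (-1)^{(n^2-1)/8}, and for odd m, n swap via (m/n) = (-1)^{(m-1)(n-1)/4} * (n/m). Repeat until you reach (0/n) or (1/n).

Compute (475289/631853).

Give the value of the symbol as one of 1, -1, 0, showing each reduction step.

-1

reciprocity: (475289/631853) = +1·(631853/475289) since 475289 mod 4 = 1, 631853 mod 4 = 1; sign now +1
(631853/475289) = (156564/475289)   [reduce mod 475289]
156564 = 2^2·39141; (2/475289) = +1 since 475289 mod 8 = 1, so (156564/475289) = (+1)^2·(39141/475289); sign now +1
reciprocity: (39141/475289) = +1·(475289/39141) since 39141 mod 4 = 1, 475289 mod 4 = 1; sign now +1
(475289/39141) = (5597/39141)   [reduce mod 39141]
reciprocity: (5597/39141) = +1·(39141/5597) since 5597 mod 4 = 1, 39141 mod 4 = 1; sign now +1
(39141/5597) = (5559/5597)   [reduce mod 5597]
reciprocity: (5559/5597) = +1·(5597/5559) since 5559 mod 4 = 3, 5597 mod 4 = 1; sign now +1
(5597/5559) = (38/5559)   [reduce mod 5559]
38 = 2^1·19; (2/5559) = +1 since 5559 mod 8 = 7, so (38/5559) = (+1)^1·(19/5559); sign now +1
reciprocity: (19/5559) = -1·(5559/19) since 19 mod 4 = 3, 5559 mod 4 = 3; sign now -1
(5559/19) = (11/19)   [reduce mod 19]
reciprocity: (11/19) = -1·(19/11) since 11 mod 4 = 3, 19 mod 4 = 3; sign now +1
(19/11) = (8/11)   [reduce mod 11]
8 = 2^3·1; (2/11) = -1 since 11 mod 8 = 3, so (8/11) = (-1)^3·(1/11); sign now -1
(1/11) = 1; final value = sign = -1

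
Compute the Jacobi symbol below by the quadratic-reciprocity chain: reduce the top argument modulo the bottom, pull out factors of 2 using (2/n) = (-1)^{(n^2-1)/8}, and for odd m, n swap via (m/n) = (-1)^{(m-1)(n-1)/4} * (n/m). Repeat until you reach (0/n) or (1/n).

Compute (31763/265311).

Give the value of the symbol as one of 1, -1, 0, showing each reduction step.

1

flip (31763/265311) -> (265311/31763): both odd, 31763 mod 4 = 3, 265311 mod 4 = 3, so the flip contributes -1; sign now -1
(265311/31763): 265311 mod 31763 = 11207, so (265311/31763) = (11207/31763)
flip (11207/31763) -> (31763/11207): both odd, 11207 mod 4 = 3, 31763 mod 4 = 3, so the flip contributes -1; sign now +1
(31763/11207): 31763 mod 11207 = 9349, so (31763/11207) = (9349/11207)
flip (9349/11207) -> (11207/9349): both odd, 9349 mod 4 = 1, 11207 mod 4 = 3, so the flip contributes +1; sign now +1
(11207/9349): 11207 mod 9349 = 1858, so (11207/9349) = (1858/9349)
factor out 2^1: 1858 = 2^1·929; with 9349 mod 8 = 5, (2/9349) = -1; sign now -1; continue with (929/9349)
flip (929/9349) -> (9349/929): both odd, 929 mod 4 = 1, 9349 mod 4 = 1, so the flip contributes +1; sign now -1
(9349/929): 9349 mod 929 = 59, so (9349/929) = (59/929)
flip (59/929) -> (929/59): both odd, 59 mod 4 = 3, 929 mod 4 = 1, so the flip contributes +1; sign now -1
(929/59): 929 mod 59 = 44, so (929/59) = (44/59)
factor out 2^2: 44 = 2^2·11; with 59 mod 8 = 3, (2/59) = -1; sign now -1; continue with (11/59)
flip (11/59) -> (59/11): both odd, 11 mod 4 = 3, 59 mod 4 = 3, so the flip contributes -1; sign now +1
(59/11): 59 mod 11 = 4, so (59/11) = (4/11)
factor out 2^2: 4 = 2^2·1; with 11 mod 8 = 3, (2/11) = -1; sign now +1; continue with (1/11)
reached (1/11) = 1, so the symbol is +1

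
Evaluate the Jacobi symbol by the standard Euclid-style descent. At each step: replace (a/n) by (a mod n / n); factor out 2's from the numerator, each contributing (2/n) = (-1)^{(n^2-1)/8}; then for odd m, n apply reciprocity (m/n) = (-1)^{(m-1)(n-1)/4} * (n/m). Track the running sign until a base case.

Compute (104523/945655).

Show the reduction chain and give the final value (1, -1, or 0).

-1

flip (104523/945655) -> (945655/104523): both odd, 104523 mod 4 = 3, 945655 mod 4 = 3, so the flip contributes -1; sign now -1
(945655/104523): 945655 mod 104523 = 4948, so (945655/104523) = (4948/104523)
factor out 2^2: 4948 = 2^2·1237; with 104523 mod 8 = 3, (2/104523) = -1; sign now -1; continue with (1237/104523)
flip (1237/104523) -> (104523/1237): both odd, 1237 mod 4 = 1, 104523 mod 4 = 3, so the flip contributes +1; sign now -1
(104523/1237): 104523 mod 1237 = 615, so (104523/1237) = (615/1237)
flip (615/1237) -> (1237/615): both odd, 615 mod 4 = 3, 1237 mod 4 = 1, so the flip contributes +1; sign now -1
(1237/615): 1237 mod 615 = 7, so (1237/615) = (7/615)
flip (7/615) -> (615/7): both odd, 7 mod 4 = 3, 615 mod 4 = 3, so the flip contributes -1; sign now +1
(615/7): 615 mod 7 = 6, so (615/7) = (6/7)
factor out 2^1: 6 = 2^1·3; with 7 mod 8 = 7, (2/7) = +1; sign now +1; continue with (3/7)
flip (3/7) -> (7/3): both odd, 3 mod 4 = 3, 7 mod 4 = 3, so the flip contributes -1; sign now -1
(7/3): 7 mod 3 = 1, so (7/3) = (1/3)
reached (1/3) = 1, so the symbol is -1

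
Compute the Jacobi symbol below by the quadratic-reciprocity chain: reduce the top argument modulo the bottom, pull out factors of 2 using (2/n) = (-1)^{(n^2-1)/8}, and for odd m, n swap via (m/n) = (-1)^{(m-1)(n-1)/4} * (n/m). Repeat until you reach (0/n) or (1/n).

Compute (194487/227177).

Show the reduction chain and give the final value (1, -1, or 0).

reciprocity: (194487/227177) = +1·(227177/194487) since 194487 mod 4 = 3, 227177 mod 4 = 1; sign now +1
(227177/194487) = (32690/194487)   [reduce mod 194487]
32690 = 2^1·16345; (2/194487) = +1 since 194487 mod 8 = 7, so (32690/194487) = (+1)^1·(16345/194487); sign now +1
reciprocity: (16345/194487) = +1·(194487/16345) since 16345 mod 4 = 1, 194487 mod 4 = 3; sign now +1
(194487/16345) = (14692/16345)   [reduce mod 16345]
14692 = 2^2·3673; (2/16345) = +1 since 16345 mod 8 = 1, so (14692/16345) = (+1)^2·(3673/16345); sign now +1
reciprocity: (3673/16345) = +1·(16345/3673) since 3673 mod 4 = 1, 16345 mod 4 = 1; sign now +1
(16345/3673) = (1653/3673)   [reduce mod 3673]
reciprocity: (1653/3673) = +1·(3673/1653) since 1653 mod 4 = 1, 3673 mod 4 = 1; sign now +1
(3673/1653) = (367/1653)   [reduce mod 1653]
reciprocity: (367/1653) = +1·(1653/367) since 367 mod 4 = 3, 1653 mod 4 = 1; sign now +1
(1653/367) = (185/367)   [reduce mod 367]
reciprocity: (185/367) = +1·(367/185) since 185 mod 4 = 1, 367 mod 4 = 3; sign now +1
(367/185) = (182/185)   [reduce mod 185]
182 = 2^1·91; (2/185) = +1 since 185 mod 8 = 1, so (182/185) = (+1)^1·(91/185); sign now +1
reciprocity: (91/185) = +1·(185/91) since 91 mod 4 = 3, 185 mod 4 = 1; sign now +1
(185/91) = (3/91)   [reduce mod 91]
reciprocity: (3/91) = -1·(91/3) since 3 mod 4 = 3, 91 mod 4 = 3; sign now -1
(91/3) = (1/3)   [reduce mod 3]
(1/3) = 1; final value = sign = -1

-1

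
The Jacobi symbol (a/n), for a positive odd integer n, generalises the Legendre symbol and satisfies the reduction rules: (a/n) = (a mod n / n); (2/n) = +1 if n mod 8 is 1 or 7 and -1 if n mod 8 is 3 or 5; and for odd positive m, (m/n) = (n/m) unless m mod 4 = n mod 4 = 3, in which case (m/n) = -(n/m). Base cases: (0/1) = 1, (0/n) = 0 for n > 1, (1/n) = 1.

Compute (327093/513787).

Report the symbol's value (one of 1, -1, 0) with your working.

reciprocity: (327093/513787) = +1·(513787/327093) since 327093 mod 4 = 1, 513787 mod 4 = 3; sign now +1
(513787/327093) = (186694/327093)   [reduce mod 327093]
186694 = 2^1·93347; (2/327093) = -1 since 327093 mod 8 = 5, so (186694/327093) = (-1)^1·(93347/327093); sign now -1
reciprocity: (93347/327093) = +1·(327093/93347) since 93347 mod 4 = 3, 327093 mod 4 = 1; sign now -1
(327093/93347) = (47052/93347)   [reduce mod 93347]
47052 = 2^2·11763; (2/93347) = -1 since 93347 mod 8 = 3, so (47052/93347) = (-1)^2·(11763/93347); sign now -1
reciprocity: (11763/93347) = -1·(93347/11763) since 11763 mod 4 = 3, 93347 mod 4 = 3; sign now +1
(93347/11763) = (11006/11763)   [reduce mod 11763]
11006 = 2^1·5503; (2/11763) = -1 since 11763 mod 8 = 3, so (11006/11763) = (-1)^1·(5503/11763); sign now -1
reciprocity: (5503/11763) = -1·(11763/5503) since 5503 mod 4 = 3, 11763 mod 4 = 3; sign now +1
(11763/5503) = (757/5503)   [reduce mod 5503]
reciprocity: (757/5503) = +1·(5503/757) since 757 mod 4 = 1, 5503 mod 4 = 3; sign now +1
(5503/757) = (204/757)   [reduce mod 757]
204 = 2^2·51; (2/757) = -1 since 757 mod 8 = 5, so (204/757) = (-1)^2·(51/757); sign now +1
reciprocity: (51/757) = +1·(757/51) since 51 mod 4 = 3, 757 mod 4 = 1; sign now +1
(757/51) = (43/51)   [reduce mod 51]
reciprocity: (43/51) = -1·(51/43) since 43 mod 4 = 3, 51 mod 4 = 3; sign now -1
(51/43) = (8/43)   [reduce mod 43]
8 = 2^3·1; (2/43) = -1 since 43 mod 8 = 3, so (8/43) = (-1)^3·(1/43); sign now +1
(1/43) = 1; final value = sign = +1

1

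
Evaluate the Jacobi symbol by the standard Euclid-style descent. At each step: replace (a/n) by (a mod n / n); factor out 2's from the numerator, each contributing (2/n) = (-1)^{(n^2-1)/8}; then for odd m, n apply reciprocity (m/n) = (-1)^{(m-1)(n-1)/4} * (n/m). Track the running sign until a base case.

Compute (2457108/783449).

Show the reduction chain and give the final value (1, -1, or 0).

(2457108/783449) = (106761/783449)   [reduce mod 783449]
reciprocity: (106761/783449) = +1·(783449/106761) since 106761 mod 4 = 1, 783449 mod 4 = 1; sign now +1
(783449/106761) = (36122/106761)   [reduce mod 106761]
36122 = 2^1·18061; (2/106761) = +1 since 106761 mod 8 = 1, so (36122/106761) = (+1)^1·(18061/106761); sign now +1
reciprocity: (18061/106761) = +1·(106761/18061) since 18061 mod 4 = 1, 106761 mod 4 = 1; sign now +1
(106761/18061) = (16456/18061)   [reduce mod 18061]
16456 = 2^3·2057; (2/18061) = -1 since 18061 mod 8 = 5, so (16456/18061) = (-1)^3·(2057/18061); sign now -1
reciprocity: (2057/18061) = +1·(18061/2057) since 2057 mod 4 = 1, 18061 mod 4 = 1; sign now -1
(18061/2057) = (1605/2057)   [reduce mod 2057]
reciprocity: (1605/2057) = +1·(2057/1605) since 1605 mod 4 = 1, 2057 mod 4 = 1; sign now -1
(2057/1605) = (452/1605)   [reduce mod 1605]
452 = 2^2·113; (2/1605) = -1 since 1605 mod 8 = 5, so (452/1605) = (-1)^2·(113/1605); sign now -1
reciprocity: (113/1605) = +1·(1605/113) since 113 mod 4 = 1, 1605 mod 4 = 1; sign now -1
(1605/113) = (23/113)   [reduce mod 113]
reciprocity: (23/113) = +1·(113/23) since 23 mod 4 = 3, 113 mod 4 = 1; sign now -1
(113/23) = (21/23)   [reduce mod 23]
reciprocity: (21/23) = +1·(23/21) since 21 mod 4 = 1, 23 mod 4 = 3; sign now -1
(23/21) = (2/21)   [reduce mod 21]
2 = 2^1·1; (2/21) = -1 since 21 mod 8 = 5, so (2/21) = (-1)^1·(1/21); sign now +1
(1/21) = 1; final value = sign = +1

1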